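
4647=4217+430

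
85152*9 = 766368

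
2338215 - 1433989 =904226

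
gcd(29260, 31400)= 20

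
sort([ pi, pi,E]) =[ E, pi, pi ] 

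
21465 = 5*4293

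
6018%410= 278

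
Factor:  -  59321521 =-7^1*8474503^1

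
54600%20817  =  12966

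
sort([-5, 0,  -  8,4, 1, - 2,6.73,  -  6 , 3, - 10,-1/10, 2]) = [ - 10 , - 8, - 6, -5, - 2, - 1/10,0, 1,2,3, 4 , 6.73 ] 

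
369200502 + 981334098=1350534600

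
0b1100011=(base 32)33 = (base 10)99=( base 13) 78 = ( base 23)47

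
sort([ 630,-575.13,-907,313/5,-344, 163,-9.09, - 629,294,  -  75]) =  [ - 907, - 629,-575.13,-344,-75,  -  9.09 , 313/5,163, 294, 630 ] 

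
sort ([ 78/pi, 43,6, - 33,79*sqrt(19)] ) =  [ - 33,6, 78/pi,43 , 79*sqrt(19) ] 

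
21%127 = 21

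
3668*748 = 2743664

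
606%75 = 6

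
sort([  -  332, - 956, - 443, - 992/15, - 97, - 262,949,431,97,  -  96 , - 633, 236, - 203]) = [ - 956,  -  633,-443, - 332, - 262,- 203,-97, - 96, - 992/15,97,236 , 431 , 949] 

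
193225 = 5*38645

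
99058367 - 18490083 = 80568284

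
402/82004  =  201/41002 = 0.00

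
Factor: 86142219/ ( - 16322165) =- 3^1*5^( - 1)*19^1 * 829^1*1823^1*3264433^ ( - 1 )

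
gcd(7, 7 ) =7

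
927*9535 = 8838945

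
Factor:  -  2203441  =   - 2203441^1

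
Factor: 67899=3^1*13^1*  1741^1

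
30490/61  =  30490/61 = 499.84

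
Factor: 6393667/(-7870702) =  - 2^( - 1)*7^1*130483^1*562193^(  -  1 )= -913381/1124386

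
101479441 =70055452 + 31423989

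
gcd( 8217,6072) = 33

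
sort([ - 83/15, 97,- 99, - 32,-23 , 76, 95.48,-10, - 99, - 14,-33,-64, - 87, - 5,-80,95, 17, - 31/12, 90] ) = [-99, -99, - 87, - 80, - 64 , - 33,-32, - 23, - 14,  -  10, - 83/15, - 5 , - 31/12 , 17, 76 , 90 , 95, 95.48, 97]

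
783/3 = 261 = 261.00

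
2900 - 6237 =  -3337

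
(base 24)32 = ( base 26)2M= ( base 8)112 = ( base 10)74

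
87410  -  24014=63396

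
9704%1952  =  1896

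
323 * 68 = 21964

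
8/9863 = 8/9863 = 0.00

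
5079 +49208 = 54287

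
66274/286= 2549/11=   231.73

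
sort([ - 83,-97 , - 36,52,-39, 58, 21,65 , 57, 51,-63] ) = [ - 97, - 83, - 63 ,- 39, - 36, 21, 51,52,  57, 58, 65 ] 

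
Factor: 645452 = 2^2 * 161363^1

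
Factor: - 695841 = -3^1 * 231947^1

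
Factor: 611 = 13^1 * 47^1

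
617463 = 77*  8019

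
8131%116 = 11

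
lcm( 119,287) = 4879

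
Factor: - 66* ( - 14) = 2^2*3^1*7^1  *  11^1 = 924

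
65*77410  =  5031650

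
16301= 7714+8587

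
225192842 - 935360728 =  - 710167886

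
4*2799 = 11196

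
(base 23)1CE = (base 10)819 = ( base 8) 1463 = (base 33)OR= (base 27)139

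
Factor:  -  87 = - 3^1*29^1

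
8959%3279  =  2401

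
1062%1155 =1062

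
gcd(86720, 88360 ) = 40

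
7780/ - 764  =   - 11+156/191= - 10.18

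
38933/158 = 38933/158 = 246.41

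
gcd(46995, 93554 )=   1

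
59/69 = 59/69=   0.86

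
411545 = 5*82309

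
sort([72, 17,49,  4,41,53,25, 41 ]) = [4,17, 25, 41, 41,49,53, 72]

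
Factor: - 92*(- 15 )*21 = 28980 = 2^2*3^2*5^1 * 7^1 * 23^1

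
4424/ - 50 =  - 2212/25 =- 88.48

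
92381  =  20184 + 72197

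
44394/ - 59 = -753  +  33/59 = - 752.44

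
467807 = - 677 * ( - 691 ) 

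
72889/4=72889/4 = 18222.25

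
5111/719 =5111/719 = 7.11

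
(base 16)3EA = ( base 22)21C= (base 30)13C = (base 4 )33222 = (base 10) 1002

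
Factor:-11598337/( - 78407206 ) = 2^( - 1)*83^1* 139739^1 * 39203603^( - 1)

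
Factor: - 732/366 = - 2^1 = -  2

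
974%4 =2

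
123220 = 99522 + 23698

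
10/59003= 10/59003  =  0.00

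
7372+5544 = 12916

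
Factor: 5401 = 11^1*491^1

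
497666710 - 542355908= -44689198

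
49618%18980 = 11658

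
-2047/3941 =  - 1  +  1894/3941 = -  0.52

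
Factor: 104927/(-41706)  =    -  2^( - 1) * 3^(  -  2) * 7^(  -  1)*317^1 =- 317/126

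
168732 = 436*387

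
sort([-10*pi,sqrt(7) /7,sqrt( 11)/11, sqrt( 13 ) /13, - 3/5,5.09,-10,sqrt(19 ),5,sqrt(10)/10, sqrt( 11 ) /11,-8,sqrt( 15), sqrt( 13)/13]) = [-10*pi,-10,-8,-3/5,sqrt(13) /13,sqrt( 13 ) /13,sqrt(11)/11, sqrt( 11)/11, sqrt( 10)/10, sqrt ( 7 )/7, sqrt( 15 ), sqrt ( 19),5, 5.09 ]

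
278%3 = 2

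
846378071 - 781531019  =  64847052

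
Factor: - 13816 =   -  2^3*11^1*157^1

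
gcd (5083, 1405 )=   1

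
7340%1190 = 200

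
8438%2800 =38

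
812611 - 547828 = 264783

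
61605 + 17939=79544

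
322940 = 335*964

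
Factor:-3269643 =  - 3^1*13^2*6449^1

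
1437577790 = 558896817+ 878680973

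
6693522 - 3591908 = 3101614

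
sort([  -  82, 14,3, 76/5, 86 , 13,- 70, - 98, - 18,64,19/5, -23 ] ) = [ - 98, - 82, - 70, - 23, - 18,3,19/5,13,14, 76/5, 64,  86 ]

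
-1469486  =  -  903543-565943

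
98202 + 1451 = 99653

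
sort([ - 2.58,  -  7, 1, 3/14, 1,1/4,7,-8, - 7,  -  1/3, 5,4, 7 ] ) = [ - 8, - 7, - 7,-2.58,- 1/3, 3/14, 1/4, 1,1, 4,5,  7,7]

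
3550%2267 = 1283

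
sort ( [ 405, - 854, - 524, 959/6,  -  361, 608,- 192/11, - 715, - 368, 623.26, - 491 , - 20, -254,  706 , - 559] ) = [ - 854, - 715, - 559, -524, - 491, - 368,- 361 , - 254, - 20,-192/11,959/6,405 , 608,623.26,706]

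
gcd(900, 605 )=5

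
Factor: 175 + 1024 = 11^1*109^1 = 1199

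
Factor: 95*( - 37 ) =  - 3515 = -  5^1 * 19^1*37^1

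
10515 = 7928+2587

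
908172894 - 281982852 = 626190042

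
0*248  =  0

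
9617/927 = 10 + 347/927 = 10.37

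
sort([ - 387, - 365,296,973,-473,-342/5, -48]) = [ - 473, - 387,-365,-342/5,  -  48,296 , 973 ]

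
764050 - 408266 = 355784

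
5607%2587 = 433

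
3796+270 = 4066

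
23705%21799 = 1906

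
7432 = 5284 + 2148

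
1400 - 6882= - 5482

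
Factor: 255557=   83^1*3079^1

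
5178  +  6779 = 11957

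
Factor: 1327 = 1327^1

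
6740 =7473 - 733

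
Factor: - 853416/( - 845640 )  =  439/435=3^ ( - 1 )*5^( - 1)*29^(  -  1 )*439^1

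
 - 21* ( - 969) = 20349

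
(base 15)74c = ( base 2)11001101111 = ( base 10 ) 1647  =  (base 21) 3f9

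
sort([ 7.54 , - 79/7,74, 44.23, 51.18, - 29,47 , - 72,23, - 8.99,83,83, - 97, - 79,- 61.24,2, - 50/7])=[ - 97, - 79, - 72, - 61.24, - 29,-79/7, - 8.99, - 50/7,2,7.54,23,44.23,47,51.18,  74, 83,  83 ] 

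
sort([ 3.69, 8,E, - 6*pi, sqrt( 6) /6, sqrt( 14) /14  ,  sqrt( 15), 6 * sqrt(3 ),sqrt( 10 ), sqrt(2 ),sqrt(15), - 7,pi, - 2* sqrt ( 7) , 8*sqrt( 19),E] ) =[ - 6*pi,-7, - 2* sqrt( 7), sqrt(14 ) /14,sqrt(6 )/6, sqrt( 2),  E,E, pi,sqrt( 10),  3.69,sqrt(15), sqrt( 15),8,6* sqrt( 3),8*sqrt ( 19)] 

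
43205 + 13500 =56705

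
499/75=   6 + 49/75 = 6.65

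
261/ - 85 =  - 4 + 79/85 = - 3.07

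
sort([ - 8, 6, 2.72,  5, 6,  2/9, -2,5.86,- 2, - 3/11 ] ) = [ - 8, - 2,- 2, - 3/11, 2/9,2.72, 5, 5.86,  6, 6 ] 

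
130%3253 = 130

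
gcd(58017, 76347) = 3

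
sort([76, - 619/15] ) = [  -  619/15, 76 ]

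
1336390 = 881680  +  454710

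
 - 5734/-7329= 5734/7329 = 0.78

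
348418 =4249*82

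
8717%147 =44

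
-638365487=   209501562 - 847867049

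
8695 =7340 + 1355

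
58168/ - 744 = -79+ 76/93 = - 78.18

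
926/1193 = 926/1193  =  0.78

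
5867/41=5867/41 = 143.10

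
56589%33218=23371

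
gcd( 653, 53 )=1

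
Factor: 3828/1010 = 2^1* 3^1*5^( - 1)*11^1*29^1 * 101^( - 1)= 1914/505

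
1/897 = 1/897 = 0.00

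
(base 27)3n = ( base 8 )150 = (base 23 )4C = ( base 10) 104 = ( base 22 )4G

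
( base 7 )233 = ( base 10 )122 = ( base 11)101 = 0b1111010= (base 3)11112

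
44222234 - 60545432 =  - 16323198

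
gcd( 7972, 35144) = 4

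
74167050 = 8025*9242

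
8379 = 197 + 8182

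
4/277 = 4/277 = 0.01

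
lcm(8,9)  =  72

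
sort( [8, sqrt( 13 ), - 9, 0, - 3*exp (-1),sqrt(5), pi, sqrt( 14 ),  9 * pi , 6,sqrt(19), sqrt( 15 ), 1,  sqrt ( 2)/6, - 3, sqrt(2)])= [ - 9, - 3, - 3*exp (-1), 0, sqrt (2)/6, 1,sqrt( 2 ), sqrt( 5), pi,  sqrt( 13), sqrt(14), sqrt( 15),sqrt( 19 ), 6, 8, 9*pi ]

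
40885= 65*629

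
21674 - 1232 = 20442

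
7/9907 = 7/9907 = 0.00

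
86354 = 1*86354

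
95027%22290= 5867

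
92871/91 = 1020 + 51/91 = 1020.56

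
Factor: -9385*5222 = -49008470 = -2^1*5^1*7^1*373^1*1877^1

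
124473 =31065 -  - 93408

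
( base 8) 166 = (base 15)7d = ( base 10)118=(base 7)226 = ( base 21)5d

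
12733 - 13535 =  - 802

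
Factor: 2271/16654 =3/22  =  2^( - 1) * 3^1* 11^( - 1) 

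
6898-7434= - 536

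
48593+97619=146212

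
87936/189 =29312/63 = 465.27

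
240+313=553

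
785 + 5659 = 6444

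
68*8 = 544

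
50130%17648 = 14834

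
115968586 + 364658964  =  480627550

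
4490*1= 4490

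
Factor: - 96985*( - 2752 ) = 2^6*5^1*7^1*17^1 * 43^1*163^1=266902720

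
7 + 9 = 16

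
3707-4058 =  - 351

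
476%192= 92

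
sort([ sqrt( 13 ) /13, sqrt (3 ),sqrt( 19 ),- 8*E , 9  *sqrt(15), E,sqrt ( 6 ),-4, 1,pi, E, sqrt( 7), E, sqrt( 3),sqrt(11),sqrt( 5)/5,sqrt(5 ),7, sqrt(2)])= [ - 8*E, - 4  ,  sqrt( 13)/13, sqrt(5 )/5,1, sqrt ( 2),sqrt( 3), sqrt( 3) , sqrt(5),sqrt( 6),sqrt( 7),E, E , E, pi, sqrt(11 ), sqrt( 19), 7, 9*sqrt( 15)]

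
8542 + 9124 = 17666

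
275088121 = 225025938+50062183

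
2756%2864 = 2756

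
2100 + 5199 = 7299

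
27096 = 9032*3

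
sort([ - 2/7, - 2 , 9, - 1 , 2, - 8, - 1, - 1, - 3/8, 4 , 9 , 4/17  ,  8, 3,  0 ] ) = [ - 8, - 2, - 1, - 1, - 1, - 3/8,- 2/7,  0,  4/17,2, 3,4,  8, 9,9]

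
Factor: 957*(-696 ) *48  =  -31971456  =  - 2^7* 3^3*11^1*29^2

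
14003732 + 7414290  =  21418022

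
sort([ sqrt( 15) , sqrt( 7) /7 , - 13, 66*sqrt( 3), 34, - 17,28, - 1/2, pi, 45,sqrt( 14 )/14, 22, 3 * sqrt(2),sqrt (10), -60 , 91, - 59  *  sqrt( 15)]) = [ - 59*sqrt(15), - 60,-17,  -  13, - 1/2, sqrt (14) /14, sqrt(7)/7, pi,  sqrt(10), sqrt( 15 ),3*sqrt(2), 22, 28, 34, 45,91, 66*sqrt(3)]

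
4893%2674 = 2219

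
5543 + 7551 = 13094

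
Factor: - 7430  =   -2^1*5^1*743^1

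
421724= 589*716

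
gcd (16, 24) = 8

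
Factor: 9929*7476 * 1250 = 2^3*3^1*5^4*7^1*89^1* 9929^1  =  92786505000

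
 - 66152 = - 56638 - 9514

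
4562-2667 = 1895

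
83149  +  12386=95535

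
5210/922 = 5 + 300/461 = 5.65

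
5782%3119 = 2663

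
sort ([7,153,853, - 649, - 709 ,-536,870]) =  [-709, - 649, - 536,7, 153,853,870]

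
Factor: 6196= 2^2 * 1549^1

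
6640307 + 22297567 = 28937874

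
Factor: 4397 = 4397^1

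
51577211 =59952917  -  8375706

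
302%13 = 3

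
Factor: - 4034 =-2^1*2017^1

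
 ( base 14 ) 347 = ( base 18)203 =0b1010001011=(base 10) 651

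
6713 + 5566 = 12279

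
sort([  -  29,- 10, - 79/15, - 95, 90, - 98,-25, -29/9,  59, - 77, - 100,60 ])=[  -  100 ,-98,-95, - 77, - 29, - 25, - 10, - 79/15, - 29/9,59, 60, 90]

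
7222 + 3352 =10574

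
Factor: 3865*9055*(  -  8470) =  - 2^1*5^3*7^1*11^2*773^1*1811^1 = -  296429460250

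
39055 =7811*5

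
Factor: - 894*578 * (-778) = 402017496 = 2^3*3^1*17^2*149^1*389^1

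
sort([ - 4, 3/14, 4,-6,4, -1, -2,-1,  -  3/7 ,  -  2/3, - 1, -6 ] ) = [ -6,-6,-4 , - 2, - 1 , - 1 , - 1, - 2/3, - 3/7,3/14, 4 , 4 ]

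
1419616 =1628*872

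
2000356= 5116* 391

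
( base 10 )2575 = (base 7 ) 10336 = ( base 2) 101000001111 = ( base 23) 4JM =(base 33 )2c1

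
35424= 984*36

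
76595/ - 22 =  - 76595/22 = - 3481.59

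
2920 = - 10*( - 292 ) 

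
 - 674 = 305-979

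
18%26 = 18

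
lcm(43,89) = 3827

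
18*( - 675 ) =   -  12150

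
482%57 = 26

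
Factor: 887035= 5^1*41^1 *4327^1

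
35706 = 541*66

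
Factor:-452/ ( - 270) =226/135= 2^1*3^( - 3)*5^( - 1)*113^1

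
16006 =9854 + 6152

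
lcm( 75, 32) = 2400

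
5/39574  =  5/39574  =  0.00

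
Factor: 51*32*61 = 2^5 * 3^1 *17^1*61^1 = 99552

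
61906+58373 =120279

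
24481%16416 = 8065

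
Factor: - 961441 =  - 13^2* 5689^1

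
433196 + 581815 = 1015011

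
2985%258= 147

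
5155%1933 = 1289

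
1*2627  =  2627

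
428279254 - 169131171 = 259148083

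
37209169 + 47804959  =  85014128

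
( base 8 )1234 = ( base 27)OK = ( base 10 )668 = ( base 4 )22130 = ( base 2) 1010011100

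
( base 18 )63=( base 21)56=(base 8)157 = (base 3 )11010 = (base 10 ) 111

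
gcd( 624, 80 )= 16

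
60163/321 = 187 + 136/321 =187.42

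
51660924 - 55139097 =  - 3478173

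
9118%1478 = 250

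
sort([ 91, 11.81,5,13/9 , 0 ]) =[ 0,13/9,5, 11.81,91]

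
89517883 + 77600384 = 167118267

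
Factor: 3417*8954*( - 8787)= - 268845452766 = -2^1*3^2 *11^2*17^1*29^1*37^1*67^1*101^1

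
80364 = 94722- 14358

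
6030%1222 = 1142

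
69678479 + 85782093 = 155460572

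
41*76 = 3116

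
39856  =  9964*4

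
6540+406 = 6946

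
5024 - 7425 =-2401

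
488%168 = 152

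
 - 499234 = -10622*47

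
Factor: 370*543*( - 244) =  - 2^3*3^1 * 5^1*37^1*61^1*181^1= - 49022040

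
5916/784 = 7 + 107/196 = 7.55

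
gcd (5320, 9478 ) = 14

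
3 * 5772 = 17316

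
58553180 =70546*830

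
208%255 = 208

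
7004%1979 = 1067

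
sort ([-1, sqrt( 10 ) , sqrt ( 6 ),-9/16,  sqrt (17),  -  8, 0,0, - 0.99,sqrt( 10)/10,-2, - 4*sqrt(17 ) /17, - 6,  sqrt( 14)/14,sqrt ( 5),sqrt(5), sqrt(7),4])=[ - 8, - 6, - 2, -1, - 0.99,-4 *sqrt(17)/17,-9/16, 0,  0  ,  sqrt ( 14)/14,  sqrt(10)/10 , sqrt(5 ),sqrt ( 5),  sqrt(6 ),sqrt(7), sqrt (10),4,sqrt(17)] 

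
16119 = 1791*9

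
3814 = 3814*1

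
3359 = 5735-2376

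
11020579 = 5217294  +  5803285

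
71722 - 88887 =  - 17165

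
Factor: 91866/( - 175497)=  - 502/959 = - 2^1*7^ (-1 )*137^ ( - 1)*251^1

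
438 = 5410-4972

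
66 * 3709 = 244794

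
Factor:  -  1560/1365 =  - 2^3*7^(  -  1 )= - 8/7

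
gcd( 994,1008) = 14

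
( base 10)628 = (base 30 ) KS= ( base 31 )k8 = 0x274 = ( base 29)LJ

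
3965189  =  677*5857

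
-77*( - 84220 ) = 6484940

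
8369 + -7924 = 445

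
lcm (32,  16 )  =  32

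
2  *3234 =6468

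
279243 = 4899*57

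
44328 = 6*7388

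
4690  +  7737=12427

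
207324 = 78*2658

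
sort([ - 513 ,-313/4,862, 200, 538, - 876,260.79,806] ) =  [ - 876, - 513,-313/4,200, 260.79,538,806, 862 ]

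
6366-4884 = 1482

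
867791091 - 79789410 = 788001681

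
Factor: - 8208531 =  - 3^2 *181^1*5039^1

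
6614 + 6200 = 12814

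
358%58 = 10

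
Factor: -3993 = -3^1 * 11^3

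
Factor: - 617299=- 139^1*4441^1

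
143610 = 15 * 9574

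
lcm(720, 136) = 12240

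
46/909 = 46/909 = 0.05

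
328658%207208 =121450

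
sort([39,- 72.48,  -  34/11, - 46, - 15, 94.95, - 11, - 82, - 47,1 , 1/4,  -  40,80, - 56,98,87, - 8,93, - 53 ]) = [ - 82, - 72.48, - 56, - 53 , - 47, - 46, - 40,  -  15, - 11, - 8 , - 34/11,1/4,1,39, 80,87,93,94.95, 98 ] 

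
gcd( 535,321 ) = 107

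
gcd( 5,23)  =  1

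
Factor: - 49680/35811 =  -240/173 = -2^4 * 3^1*5^1 * 173^(-1) 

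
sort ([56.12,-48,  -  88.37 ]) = [ - 88.37, - 48,56.12] 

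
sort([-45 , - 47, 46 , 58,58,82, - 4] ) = [ - 47, - 45 ,- 4,46, 58,58, 82 ]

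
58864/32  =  3679/2 = 1839.50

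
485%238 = 9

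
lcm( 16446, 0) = 0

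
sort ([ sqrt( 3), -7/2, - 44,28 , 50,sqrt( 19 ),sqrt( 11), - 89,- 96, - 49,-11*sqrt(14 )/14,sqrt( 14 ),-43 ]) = [  -  96,-89,  -  49, - 44, - 43,  -  7/2, - 11 *sqrt( 14 ) /14,sqrt( 3),sqrt (11), sqrt(14 ),sqrt (19),28 , 50 ]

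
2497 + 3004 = 5501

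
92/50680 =23/12670 =0.00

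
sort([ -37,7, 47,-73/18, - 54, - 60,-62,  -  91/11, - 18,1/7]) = [-62,-60,-54, - 37,-18, - 91/11, - 73/18,1/7,7,47 ]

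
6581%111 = 32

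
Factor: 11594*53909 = 2^1 * 11^1 *17^1 * 31^2*37^1*47^1 =625020946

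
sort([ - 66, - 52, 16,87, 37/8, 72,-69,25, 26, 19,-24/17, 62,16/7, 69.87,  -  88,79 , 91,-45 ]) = [- 88,-69, - 66, - 52,-45, - 24/17, 16/7,  37/8,16, 19, 25, 26, 62, 69.87, 72, 79, 87, 91 ]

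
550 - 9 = 541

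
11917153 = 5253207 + 6663946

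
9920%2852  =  1364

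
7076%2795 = 1486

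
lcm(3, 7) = 21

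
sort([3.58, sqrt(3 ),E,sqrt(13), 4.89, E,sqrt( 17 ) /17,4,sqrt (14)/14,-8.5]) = [ - 8.5, sqrt( 17 ) /17, sqrt(14) /14,  sqrt(3),  E,E, 3.58, sqrt( 13),4,4.89] 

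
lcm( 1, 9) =9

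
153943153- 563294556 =-409351403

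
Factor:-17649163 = -7^2*360187^1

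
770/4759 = 770/4759 = 0.16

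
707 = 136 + 571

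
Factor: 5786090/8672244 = 2^( - 1 )*3^( - 1)*5^1*7^(  -  1)*17^( - 1)*6073^( -1)*578609^1 = 2893045/4336122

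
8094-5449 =2645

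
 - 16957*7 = -118699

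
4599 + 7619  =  12218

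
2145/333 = 6 + 49/111 =6.44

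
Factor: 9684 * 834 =8076456 = 2^3*3^3*139^1*269^1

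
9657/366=26 + 47/122 = 26.39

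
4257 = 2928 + 1329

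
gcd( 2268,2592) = 324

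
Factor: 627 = 3^1 * 11^1 * 19^1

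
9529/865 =11 + 14/865= 11.02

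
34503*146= 5037438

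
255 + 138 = 393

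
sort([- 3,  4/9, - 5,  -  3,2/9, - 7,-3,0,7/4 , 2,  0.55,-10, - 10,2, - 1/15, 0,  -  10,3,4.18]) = [ - 10, - 10, - 10,  -  7 ,-5, - 3,- 3 , - 3, - 1/15, 0,0, 2/9, 4/9 , 0.55,7/4, 2 , 2,3, 4.18] 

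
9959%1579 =485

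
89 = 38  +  51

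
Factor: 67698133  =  67698133^1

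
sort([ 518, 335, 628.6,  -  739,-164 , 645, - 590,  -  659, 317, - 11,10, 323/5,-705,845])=[ - 739,-705, - 659, - 590,-164,-11, 10,323/5, 317,335, 518,628.6, 645,845 ]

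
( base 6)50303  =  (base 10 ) 6591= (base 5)202331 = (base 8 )14677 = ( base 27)913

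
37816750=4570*8275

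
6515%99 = 80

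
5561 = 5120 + 441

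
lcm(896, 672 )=2688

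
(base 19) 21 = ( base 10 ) 39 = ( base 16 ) 27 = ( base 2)100111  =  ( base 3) 1110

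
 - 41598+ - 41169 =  - 82767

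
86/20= 4 + 3/10 = 4.30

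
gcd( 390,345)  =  15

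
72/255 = 24/85 = 0.28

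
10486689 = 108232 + 10378457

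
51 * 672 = 34272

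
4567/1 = 4567 = 4567.00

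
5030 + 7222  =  12252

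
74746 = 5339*14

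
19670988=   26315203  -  6644215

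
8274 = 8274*1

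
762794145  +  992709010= 1755503155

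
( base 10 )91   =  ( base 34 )2N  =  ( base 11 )83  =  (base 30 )31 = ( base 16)5b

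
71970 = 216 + 71754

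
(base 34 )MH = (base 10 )765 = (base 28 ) R9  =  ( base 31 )OL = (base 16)2fd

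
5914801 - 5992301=  -  77500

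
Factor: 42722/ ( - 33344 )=-41/32 = - 2^(-5) * 41^1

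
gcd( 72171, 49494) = 3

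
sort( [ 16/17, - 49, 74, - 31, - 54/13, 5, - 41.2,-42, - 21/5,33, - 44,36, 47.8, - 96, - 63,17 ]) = [ - 96, - 63, - 49, - 44, - 42, - 41.2, - 31, - 21/5, - 54/13,16/17,  5,17,33, 36,47.8,74]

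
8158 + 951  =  9109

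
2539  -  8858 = - 6319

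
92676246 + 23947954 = 116624200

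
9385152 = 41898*224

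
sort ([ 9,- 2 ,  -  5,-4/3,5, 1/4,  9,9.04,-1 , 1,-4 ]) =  [ - 5 ,-4, - 2,  -  4/3,-1,1/4 , 1,5, 9  ,  9,9.04 ]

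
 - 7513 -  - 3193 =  - 4320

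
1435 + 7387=8822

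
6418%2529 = 1360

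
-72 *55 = -3960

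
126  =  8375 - 8249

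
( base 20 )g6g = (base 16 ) 1988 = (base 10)6536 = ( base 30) 77Q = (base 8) 14610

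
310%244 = 66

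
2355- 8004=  - 5649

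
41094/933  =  44 + 14/311 = 44.05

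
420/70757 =420/70757  =  0.01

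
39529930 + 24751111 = 64281041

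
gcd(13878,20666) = 2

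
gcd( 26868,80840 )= 4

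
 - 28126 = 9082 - 37208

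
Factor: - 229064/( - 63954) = 2^2*3^( - 2 )*17^( - 1 )*137^1 = 548/153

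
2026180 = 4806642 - 2780462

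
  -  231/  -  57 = 4 + 1/19 = 4.05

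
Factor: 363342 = 2^1*3^1 * 7^1*41^1*211^1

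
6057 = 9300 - 3243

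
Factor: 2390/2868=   5/6 = 2^( - 1)*3^( - 1 ) * 5^1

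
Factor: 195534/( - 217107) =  - 426/473 = -2^1* 3^1*11^( - 1)* 43^( - 1)*71^1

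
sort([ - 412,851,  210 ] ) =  [  -  412,  210,851 ] 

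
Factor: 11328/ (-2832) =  - 4 = - 2^2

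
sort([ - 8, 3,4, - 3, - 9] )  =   [ - 9, - 8, - 3, 3,4 ]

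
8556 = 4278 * 2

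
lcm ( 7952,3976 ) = 7952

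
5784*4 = 23136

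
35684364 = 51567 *692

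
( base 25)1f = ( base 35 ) 15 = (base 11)37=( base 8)50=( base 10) 40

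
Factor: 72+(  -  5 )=67^1 = 67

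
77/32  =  77/32=2.41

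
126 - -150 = 276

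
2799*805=2253195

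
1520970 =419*3630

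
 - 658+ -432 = - 1090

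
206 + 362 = 568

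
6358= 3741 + 2617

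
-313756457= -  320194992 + 6438535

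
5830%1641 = 907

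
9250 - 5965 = 3285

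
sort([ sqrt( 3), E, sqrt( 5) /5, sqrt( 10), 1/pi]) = [ 1/pi, sqrt ( 5)/5,sqrt(3), E, sqrt(10)]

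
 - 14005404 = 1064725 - 15070129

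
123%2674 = 123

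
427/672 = 61/96 = 0.64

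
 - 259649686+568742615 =309092929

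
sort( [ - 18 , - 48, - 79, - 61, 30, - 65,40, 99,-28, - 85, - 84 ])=[ - 85,  -  84, - 79, - 65, - 61, - 48,-28, - 18,30, 40,99]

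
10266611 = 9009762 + 1256849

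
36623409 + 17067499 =53690908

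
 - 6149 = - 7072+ 923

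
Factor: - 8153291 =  - 2221^1*3671^1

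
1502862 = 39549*38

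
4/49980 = 1/12495 = 0.00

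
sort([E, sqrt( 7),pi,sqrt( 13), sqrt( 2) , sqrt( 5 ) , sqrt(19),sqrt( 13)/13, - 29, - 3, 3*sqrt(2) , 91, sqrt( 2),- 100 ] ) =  [ -100, - 29, - 3,sqrt( 13)/13,sqrt ( 2 ),sqrt( 2) , sqrt( 5 ),sqrt( 7), E,pi,sqrt (13),3*sqrt( 2),  sqrt (19), 91]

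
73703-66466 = 7237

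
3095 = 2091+1004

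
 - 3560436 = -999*3564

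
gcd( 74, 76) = 2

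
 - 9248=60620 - 69868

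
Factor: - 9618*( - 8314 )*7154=572062828008 = 2^3*3^1*7^3*73^1 * 229^1 * 4157^1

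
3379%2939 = 440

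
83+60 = 143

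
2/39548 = 1/19774 = 0.00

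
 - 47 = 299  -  346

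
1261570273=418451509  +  843118764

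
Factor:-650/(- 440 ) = 2^(- 2)*5^1*11^( - 1) * 13^1 = 65/44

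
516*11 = 5676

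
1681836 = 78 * 21562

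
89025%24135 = 16620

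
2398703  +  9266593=11665296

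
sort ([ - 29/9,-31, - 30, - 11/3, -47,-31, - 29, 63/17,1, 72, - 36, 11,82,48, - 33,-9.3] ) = [ - 47, - 36, - 33 , - 31, - 31, - 30 , - 29, - 9.3,  -  11/3 , - 29/9,1,63/17,11,48,72 , 82 ]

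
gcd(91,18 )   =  1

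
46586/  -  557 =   -  46586/557  =  -  83.64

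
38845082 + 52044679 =90889761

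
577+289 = 866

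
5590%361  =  175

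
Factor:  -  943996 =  - 2^2 * 19^1 *12421^1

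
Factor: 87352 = 2^3*61^1*179^1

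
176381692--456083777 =632465469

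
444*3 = 1332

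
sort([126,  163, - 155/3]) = [-155/3,126,  163 ] 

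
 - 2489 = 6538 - 9027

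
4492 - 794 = 3698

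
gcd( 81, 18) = 9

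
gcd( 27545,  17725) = 5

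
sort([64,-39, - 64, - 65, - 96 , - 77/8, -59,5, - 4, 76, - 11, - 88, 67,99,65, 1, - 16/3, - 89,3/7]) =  [ - 96, - 89 , - 88 , - 65,-64, - 59, - 39, - 11, - 77/8, -16/3,-4,3/7, 1,5,64, 65,67, 76, 99] 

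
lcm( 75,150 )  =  150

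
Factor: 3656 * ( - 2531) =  - 2^3*457^1*2531^1 = - 9253336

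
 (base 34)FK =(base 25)l5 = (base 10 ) 530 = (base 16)212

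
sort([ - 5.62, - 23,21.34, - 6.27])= [ - 23,-6.27,-5.62, 21.34 ] 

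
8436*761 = 6419796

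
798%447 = 351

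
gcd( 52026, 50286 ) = 174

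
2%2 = 0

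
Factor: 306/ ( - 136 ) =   -  2^ ( - 2)*3^2  =  - 9/4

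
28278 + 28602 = 56880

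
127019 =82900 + 44119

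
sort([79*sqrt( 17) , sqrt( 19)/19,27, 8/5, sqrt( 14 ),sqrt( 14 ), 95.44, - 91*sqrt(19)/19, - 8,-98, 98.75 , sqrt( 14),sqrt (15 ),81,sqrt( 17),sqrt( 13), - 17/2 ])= [ - 98, - 91*sqrt( 19)/19, - 17/2, - 8,sqrt( 19)/19, 8/5,sqrt( 13), sqrt( 14 ),sqrt (14)  ,  sqrt ( 14), sqrt( 15), sqrt(17), 27, 81,95.44, 98.75,79*sqrt( 17) ]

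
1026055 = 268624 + 757431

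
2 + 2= 4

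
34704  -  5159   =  29545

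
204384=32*6387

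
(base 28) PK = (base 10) 720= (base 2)1011010000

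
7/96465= 7/96465 = 0.00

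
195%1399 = 195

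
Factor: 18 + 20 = 2^1*19^1 =38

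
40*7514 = 300560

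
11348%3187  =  1787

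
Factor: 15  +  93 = 108 = 2^2*3^3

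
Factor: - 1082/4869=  - 2/9=- 2^1*3^(  -  2 ) 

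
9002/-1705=-6 + 1228/1705 = -5.28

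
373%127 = 119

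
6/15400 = 3/7700=   0.00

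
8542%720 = 622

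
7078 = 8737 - 1659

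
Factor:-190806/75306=-7^1 * 59^1*163^( - 1) = - 413/163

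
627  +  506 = 1133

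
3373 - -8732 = 12105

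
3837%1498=841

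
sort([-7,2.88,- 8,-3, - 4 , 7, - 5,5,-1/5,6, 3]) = [ -8 ,- 7, - 5,-4, - 3, - 1/5,2.88,3, 5, 6,7]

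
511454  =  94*5441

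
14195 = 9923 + 4272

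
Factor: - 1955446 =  - 2^1*977723^1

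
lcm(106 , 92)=4876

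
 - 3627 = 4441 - 8068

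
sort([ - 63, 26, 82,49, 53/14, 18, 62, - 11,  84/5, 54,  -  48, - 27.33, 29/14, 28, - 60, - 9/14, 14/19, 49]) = [ - 63,-60, - 48 , - 27.33,-11,-9/14, 14/19,29/14, 53/14, 84/5,18,26, 28, 49, 49, 54,62,82] 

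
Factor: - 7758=-2^1 * 3^2 * 431^1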